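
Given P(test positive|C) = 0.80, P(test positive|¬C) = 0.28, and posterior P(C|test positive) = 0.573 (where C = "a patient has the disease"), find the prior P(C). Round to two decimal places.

In odds form, posterior odds = prior odds × likelihood ratio, so prior odds = posterior odds ÷ LR.
Posterior odds = 0.573/(1−0.573) = 1.3419. LR = 0.80/0.28 = 2.8571.
Prior odds = 1.3419/2.8571 = 0.4697, so P(C) = 0.4697/(1+0.4697) ≈ 0.32.

P(C) = 0.32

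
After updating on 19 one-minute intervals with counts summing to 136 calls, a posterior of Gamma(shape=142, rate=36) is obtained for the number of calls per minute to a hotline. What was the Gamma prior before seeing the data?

Gamma(shape=6, rate=17)

A Gamma(α, β) prior (rate parametrization) on a Poisson rate with n observations summing to S gives posterior Gamma(α+S, β+n).
So α = 142 − 136 = 6 and β = 36 − 19 = 17.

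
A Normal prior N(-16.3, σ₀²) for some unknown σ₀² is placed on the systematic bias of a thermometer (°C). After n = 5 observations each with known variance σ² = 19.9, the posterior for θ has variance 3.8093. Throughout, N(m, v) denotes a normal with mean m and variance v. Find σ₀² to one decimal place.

For the Normal–Normal model with known σ², precisions add: τ_n = τ₀ + n/σ².
So 1/σ₀² = 1/3.8093 − 5/19.9 = 0.262515 − 0.251256 = 0.011259.
Hence σ₀² = 1/0.011259 ≈ 88.8.

σ₀² = 88.8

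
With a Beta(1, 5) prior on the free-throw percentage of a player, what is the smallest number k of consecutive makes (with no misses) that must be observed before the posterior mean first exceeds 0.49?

After k makes and 0 misses the posterior is Beta(1+k, 5), with mean (1+k)/(1+5+k).
Set (1+k)/(6+k) > 0.49 and solve: k > (0.49·6 − 1)/(1 − 0.49) = 3.804.
The smallest integer exceeding 3.804 is 4, and checking k=4: (5)/(10) = 0.5000 > 0.49.

k = 4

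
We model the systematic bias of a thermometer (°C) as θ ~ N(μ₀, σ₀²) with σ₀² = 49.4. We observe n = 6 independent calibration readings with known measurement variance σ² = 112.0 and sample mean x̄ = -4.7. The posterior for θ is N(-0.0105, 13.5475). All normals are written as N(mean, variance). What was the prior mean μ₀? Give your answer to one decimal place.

With known observation variance, the Normal–Normal posterior has precision τ_n = τ₀ + n/σ² and mean μ_n = (τ₀μ₀ + (n/σ²)x̄)/τ_n.
Here τ₀ = 1/49.4 = 0.020243 and τ_data = 6/112.0 = 0.053571, so τ_n = 0.073814.
Rearranging for μ₀: μ₀ = (μ_n·τ_n − τ_data·x̄)/τ₀ = (-0.0105·0.073814 − 0.053571·-4.7) / 0.020243 = 0.251009/0.020243 ≈ 12.4.

μ₀ = 12.4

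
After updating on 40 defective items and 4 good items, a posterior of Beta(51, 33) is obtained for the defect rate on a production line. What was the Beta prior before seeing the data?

Beta(11, 29)

A Beta(α, β) prior with s successes and f failures in binomial data gives a Beta(α+s, β+f) posterior.
Subtract the data counts: 51−40=11, 33−4=29.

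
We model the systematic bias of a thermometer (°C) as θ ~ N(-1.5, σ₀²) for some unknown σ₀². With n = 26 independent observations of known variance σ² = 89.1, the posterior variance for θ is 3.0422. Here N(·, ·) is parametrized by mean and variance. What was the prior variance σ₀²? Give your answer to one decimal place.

For the Normal–Normal model with known σ², precisions add: τ_n = τ₀ + n/σ².
So 1/σ₀² = 1/3.0422 − 26/89.1 = 0.328709 − 0.291807 = 0.036902.
Hence σ₀² = 1/0.036902 ≈ 27.1.

σ₀² = 27.1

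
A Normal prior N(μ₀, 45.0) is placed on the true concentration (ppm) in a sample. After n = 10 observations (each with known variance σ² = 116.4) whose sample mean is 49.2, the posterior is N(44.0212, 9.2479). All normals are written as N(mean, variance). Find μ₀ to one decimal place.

With known observation variance, the Normal–Normal posterior has precision τ_n = τ₀ + n/σ² and mean μ_n = (τ₀μ₀ + (n/σ²)x̄)/τ_n.
Here τ₀ = 1/45.0 = 0.022222 and τ_data = 10/116.4 = 0.085911, so τ_n = 0.108133.
Rearranging for μ₀: μ₀ = (μ_n·τ_n − τ_data·x̄)/τ₀ = (44.0212·0.108133 − 0.085911·49.2) / 0.022222 = 0.533323/0.022222 ≈ 24.0.

μ₀ = 24.0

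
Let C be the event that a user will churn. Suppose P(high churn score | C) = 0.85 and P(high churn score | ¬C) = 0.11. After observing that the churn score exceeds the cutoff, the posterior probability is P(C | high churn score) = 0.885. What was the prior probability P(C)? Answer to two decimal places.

P(C) = 0.50

In odds form, posterior odds = prior odds × likelihood ratio, so prior odds = posterior odds ÷ LR.
Posterior odds = 0.885/(1−0.885) = 7.6957. LR = 0.85/0.11 = 7.7273.
Prior odds = 7.6957/7.7273 = 0.9959, so P(C) = 0.9959/(1+0.9959) ≈ 0.50.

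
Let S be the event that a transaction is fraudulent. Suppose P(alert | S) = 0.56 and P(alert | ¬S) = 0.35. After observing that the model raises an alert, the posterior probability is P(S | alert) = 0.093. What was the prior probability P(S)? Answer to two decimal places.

In odds form, posterior odds = prior odds × likelihood ratio, so prior odds = posterior odds ÷ LR.
Posterior odds = 0.093/(1−0.093) = 0.1025. LR = 0.56/0.35 = 1.6000.
Prior odds = 0.1025/1.6000 = 0.0641, so P(S) = 0.0641/(1+0.0641) ≈ 0.06.

P(S) = 0.06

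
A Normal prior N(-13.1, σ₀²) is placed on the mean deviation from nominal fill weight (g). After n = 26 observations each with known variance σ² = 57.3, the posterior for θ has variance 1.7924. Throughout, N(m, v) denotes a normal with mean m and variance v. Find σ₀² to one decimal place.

Posterior precision equals prior precision plus data precision: 1/σ_n² = 1/σ₀² + n/σ².
So 1/σ₀² = 1/1.7924 − 26/57.3 = 0.557911 − 0.453752 = 0.104159.
Hence σ₀² = 1/0.104159 ≈ 9.6.

σ₀² = 9.6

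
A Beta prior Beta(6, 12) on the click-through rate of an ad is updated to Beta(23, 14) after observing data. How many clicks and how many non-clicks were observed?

17 clicks and 2 non-clicks

A Beta(a, b) prior with s successes and f failures in binomial data gives a Beta(a+s, b+f) posterior.
Match parameters: s=23−6=17, f=14−12=2.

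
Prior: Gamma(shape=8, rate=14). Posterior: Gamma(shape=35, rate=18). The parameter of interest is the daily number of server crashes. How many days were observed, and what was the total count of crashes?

Gamma–Poisson conjugacy: posterior shape = α + Σxᵢ, posterior rate = β + n.
Matching: Σxᵢ = 35 − 8 = 27 and n = 18 − 14 = 4.

n = 4 days with total 27 crashes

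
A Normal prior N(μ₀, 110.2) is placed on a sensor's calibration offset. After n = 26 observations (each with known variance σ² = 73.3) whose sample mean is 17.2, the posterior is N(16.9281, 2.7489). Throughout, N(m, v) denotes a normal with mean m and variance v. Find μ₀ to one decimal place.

The posterior mean is a precision-weighted average: μ_n = (τ₀μ₀ + τ_data·x̄)/(τ₀+τ_data), with τ₀=1/σ₀² and τ_data=n/σ².
Here τ₀ = 1/110.2 = 0.009074 and τ_data = 26/73.3 = 0.354707, so τ_n = 0.363781.
Rearranging for μ₀: μ₀ = (μ_n·τ_n − τ_data·x̄)/τ₀ = (16.9281·0.363781 − 0.354707·17.2) / 0.009074 = 0.057161/0.009074 ≈ 6.3.

μ₀ = 6.3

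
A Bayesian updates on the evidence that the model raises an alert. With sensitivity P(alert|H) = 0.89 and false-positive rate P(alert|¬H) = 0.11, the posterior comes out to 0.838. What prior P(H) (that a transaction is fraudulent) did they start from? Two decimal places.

P(H) = 0.39

In odds form, posterior odds = prior odds × likelihood ratio, so prior odds = posterior odds ÷ LR.
Posterior odds = 0.838/(1−0.838) = 5.1728. LR = 0.89/0.11 = 8.0909.
Prior odds = 5.1728/8.0909 = 0.6393, so P(H) = 0.6393/(1+0.6393) ≈ 0.39.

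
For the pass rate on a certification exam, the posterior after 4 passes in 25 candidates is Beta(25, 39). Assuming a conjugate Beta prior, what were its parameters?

A Beta(a, b) prior with s successes and f failures in binomial data gives a Beta(a+s, b+f) posterior.
So a = 25 − 4 = 21 and b = 39 − 21 = 18.

Beta(21, 18)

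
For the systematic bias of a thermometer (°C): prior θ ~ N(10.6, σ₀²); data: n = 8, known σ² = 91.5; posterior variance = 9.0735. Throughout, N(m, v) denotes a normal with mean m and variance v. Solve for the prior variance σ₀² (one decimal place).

Posterior precision equals prior precision plus data precision: 1/σ_n² = 1/σ₀² + n/σ².
So 1/σ₀² = 1/9.0735 − 8/91.5 = 0.110211 − 0.087432 = 0.022779.
Hence σ₀² = 1/0.022779 ≈ 43.9.

σ₀² = 43.9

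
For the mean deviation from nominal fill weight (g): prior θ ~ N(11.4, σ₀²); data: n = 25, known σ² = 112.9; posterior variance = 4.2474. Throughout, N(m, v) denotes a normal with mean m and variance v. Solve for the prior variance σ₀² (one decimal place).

σ₀² = 71.4

Posterior precision equals prior precision plus data precision: 1/σ_n² = 1/σ₀² + n/σ².
So 1/σ₀² = 1/4.2474 − 25/112.9 = 0.235438 − 0.221435 = 0.014003.
Hence σ₀² = 1/0.014003 ≈ 71.4.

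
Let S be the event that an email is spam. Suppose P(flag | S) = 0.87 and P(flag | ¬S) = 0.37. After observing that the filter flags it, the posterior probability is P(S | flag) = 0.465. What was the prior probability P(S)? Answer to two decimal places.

Bayes' rule in odds form gives O(S|E) = O(S)·[P(E|S)/P(E|¬S)], hence O(S) = O(S|E)/LR.
Posterior odds = 0.465/(1−0.465) = 0.8692. LR = 0.87/0.37 = 2.3514.
Prior odds = 0.8692/2.3514 = 0.3697, so P(S) = 0.3697/(1+0.3697) ≈ 0.27.

P(S) = 0.27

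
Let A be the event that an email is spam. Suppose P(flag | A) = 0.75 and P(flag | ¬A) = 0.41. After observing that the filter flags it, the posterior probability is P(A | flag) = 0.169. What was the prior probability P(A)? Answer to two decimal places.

Bayes' rule in odds form gives O(A|E) = O(A)·[P(E|A)/P(E|¬A)], hence O(A) = O(A|E)/LR.
Posterior odds = 0.169/(1−0.169) = 0.2034. LR = 0.75/0.41 = 1.8293.
Prior odds = 0.2034/1.8293 = 0.1112, so P(A) = 0.1112/(1+0.1112) ≈ 0.10.

P(A) = 0.10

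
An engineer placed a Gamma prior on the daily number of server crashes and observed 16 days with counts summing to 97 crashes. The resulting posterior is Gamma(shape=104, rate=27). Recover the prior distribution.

Gamma(shape=7, rate=11)

Gamma–Poisson conjugacy: posterior shape = α + Σxᵢ, posterior rate = β + n.
So α = 104 − 97 = 7 and β = 27 − 16 = 11.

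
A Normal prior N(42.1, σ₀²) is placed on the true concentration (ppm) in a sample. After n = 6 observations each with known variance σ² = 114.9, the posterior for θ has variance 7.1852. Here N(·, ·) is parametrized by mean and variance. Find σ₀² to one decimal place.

σ₀² = 11.5

For the Normal–Normal model with known σ², precisions add: τ_n = τ₀ + n/σ².
So 1/σ₀² = 1/7.1852 − 6/114.9 = 0.139175 − 0.052219 = 0.086956.
Hence σ₀² = 1/0.086956 ≈ 11.5.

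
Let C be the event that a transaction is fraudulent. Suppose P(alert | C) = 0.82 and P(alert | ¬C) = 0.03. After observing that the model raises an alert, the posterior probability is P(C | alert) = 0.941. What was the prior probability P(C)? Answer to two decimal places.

Bayes' rule in odds form gives O(C|E) = O(C)·[P(E|C)/P(E|¬C)], hence O(C) = O(C|E)/LR.
Posterior odds = 0.941/(1−0.941) = 15.9492. LR = 0.82/0.03 = 27.3333.
Prior odds = 15.9492/27.3333 = 0.5835, so P(C) = 0.5835/(1+0.5835) ≈ 0.37.

P(C) = 0.37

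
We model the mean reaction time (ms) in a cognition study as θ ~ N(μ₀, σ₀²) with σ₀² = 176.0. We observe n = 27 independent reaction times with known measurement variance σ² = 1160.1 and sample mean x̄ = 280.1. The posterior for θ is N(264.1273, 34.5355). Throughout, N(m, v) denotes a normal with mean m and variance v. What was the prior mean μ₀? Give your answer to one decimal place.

μ₀ = 198.7

The posterior mean is a precision-weighted average: μ_n = (τ₀μ₀ + τ_data·x̄)/(τ₀+τ_data), with τ₀=1/σ₀² and τ_data=n/σ².
Here τ₀ = 1/176.0 = 0.005682 and τ_data = 27/1160.1 = 0.023274, so τ_n = 0.028956.
Rearranging for μ₀: μ₀ = (μ_n·τ_n − τ_data·x̄)/τ₀ = (264.1273·0.028956 − 0.023274·280.1) / 0.005682 = 1.129023/0.005682 ≈ 198.7.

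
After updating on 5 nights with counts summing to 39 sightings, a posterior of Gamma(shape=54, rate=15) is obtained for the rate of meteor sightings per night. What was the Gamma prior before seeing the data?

Gamma–Poisson conjugacy: posterior shape = α + Σxᵢ, posterior rate = β + n.
So α = 54 − 39 = 15 and β = 15 − 5 = 10.

Gamma(shape=15, rate=10)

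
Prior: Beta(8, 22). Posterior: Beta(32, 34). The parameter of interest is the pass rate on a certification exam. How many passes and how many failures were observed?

Beta is conjugate to the binomial likelihood: posterior = Beta(α+s, β+f).
Match parameters: s=32−8=24, f=34−22=12.

24 passes and 12 failures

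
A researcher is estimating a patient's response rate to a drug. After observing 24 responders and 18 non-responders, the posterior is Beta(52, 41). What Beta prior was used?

Beta(28, 23)

A Beta(α, β) prior with s successes and f failures in binomial data gives a Beta(α+s, β+f) posterior.
So α = 52 − 24 = 28 and β = 41 − 18 = 23.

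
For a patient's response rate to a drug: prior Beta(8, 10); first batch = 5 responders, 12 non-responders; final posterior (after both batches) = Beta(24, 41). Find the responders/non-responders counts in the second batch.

Because Beta–binomial updating is additive in the counts, the combined data contributed (α_post−α_prior, β_post−β_prior) successes and failures.
Total across both batches: 24−8=16 responders, 41−10=31 non-responders.
Subtract the first batch: 16−5=11 responders and 31−12=19 non-responders.

11 responders and 19 non-responders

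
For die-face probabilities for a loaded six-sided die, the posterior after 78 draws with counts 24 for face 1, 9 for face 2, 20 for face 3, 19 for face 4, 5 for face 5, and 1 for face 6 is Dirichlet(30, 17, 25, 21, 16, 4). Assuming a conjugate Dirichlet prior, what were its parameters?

Dirichlet(6, 8, 5, 2, 11, 3)

For a Dirichlet(α) prior with multinomial counts c, the posterior is Dirichlet(α + c) componentwise.
Subtract each count from the matching posterior parameter: 30−24=6, 17−9=8, 25−20=5, 21−19=2, 16−5=11, 4−1=3.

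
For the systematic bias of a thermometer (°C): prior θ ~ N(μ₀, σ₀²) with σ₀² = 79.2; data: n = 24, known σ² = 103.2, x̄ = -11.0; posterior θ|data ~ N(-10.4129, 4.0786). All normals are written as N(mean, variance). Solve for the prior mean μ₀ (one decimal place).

The posterior mean is a precision-weighted average: μ_n = (τ₀μ₀ + τ_data·x̄)/(τ₀+τ_data), with τ₀=1/σ₀² and τ_data=n/σ².
Here τ₀ = 1/79.2 = 0.012626 and τ_data = 24/103.2 = 0.232558, so τ_n = 0.245184.
Rearranging for μ₀: μ₀ = (μ_n·τ_n − τ_data·x̄)/τ₀ = (-10.4129·0.245184 − 0.232558·-11.0) / 0.012626 = 0.005062/0.012626 ≈ 0.4.

μ₀ = 0.4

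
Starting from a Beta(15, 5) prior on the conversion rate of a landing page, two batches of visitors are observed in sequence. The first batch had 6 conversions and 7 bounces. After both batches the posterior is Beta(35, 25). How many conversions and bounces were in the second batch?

14 conversions and 13 bounces

Because Beta–binomial updating is additive in the counts, the combined data contributed (α_post−α_prior, β_post−β_prior) successes and failures.
Total across both batches: 35−15=20 conversions, 25−5=20 bounces.
Subtract the first batch: 20−6=14 conversions and 20−7=13 bounces.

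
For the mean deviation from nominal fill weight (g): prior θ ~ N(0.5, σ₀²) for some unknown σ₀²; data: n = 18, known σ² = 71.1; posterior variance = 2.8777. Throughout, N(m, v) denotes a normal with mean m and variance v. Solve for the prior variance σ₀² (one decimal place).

σ₀² = 10.6

For the Normal–Normal model with known σ², precisions add: τ_n = τ₀ + n/σ².
So 1/σ₀² = 1/2.8777 − 18/71.1 = 0.347500 − 0.253165 = 0.094335.
Hence σ₀² = 1/0.094335 ≈ 10.6.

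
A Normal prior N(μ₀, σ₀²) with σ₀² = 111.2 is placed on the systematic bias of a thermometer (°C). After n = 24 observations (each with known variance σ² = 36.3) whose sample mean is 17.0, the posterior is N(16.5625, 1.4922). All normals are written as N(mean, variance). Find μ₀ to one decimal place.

The posterior mean is a precision-weighted average: μ_n = (τ₀μ₀ + τ_data·x̄)/(τ₀+τ_data), with τ₀=1/σ₀² and τ_data=n/σ².
Here τ₀ = 1/111.2 = 0.008993 and τ_data = 24/36.3 = 0.661157, so τ_n = 0.670150.
Rearranging for μ₀: μ₀ = (μ_n·τ_n − τ_data·x̄)/τ₀ = (16.5625·0.670150 − 0.661157·17.0) / 0.008993 = -0.140310/0.008993 ≈ -15.6.

μ₀ = -15.6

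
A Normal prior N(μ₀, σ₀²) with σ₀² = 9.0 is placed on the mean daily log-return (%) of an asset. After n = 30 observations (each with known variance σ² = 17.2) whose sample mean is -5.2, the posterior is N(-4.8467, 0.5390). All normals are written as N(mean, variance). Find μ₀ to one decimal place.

With known observation variance, the Normal–Normal posterior has precision τ_n = τ₀ + n/σ² and mean μ_n = (τ₀μ₀ + (n/σ²)x̄)/τ_n.
Here τ₀ = 1/9.0 = 0.111111 and τ_data = 30/17.2 = 1.744186, so τ_n = 1.855297.
Rearranging for μ₀: μ₀ = (μ_n·τ_n − τ_data·x̄)/τ₀ = (-4.8467·1.855297 − 1.744186·-5.2) / 0.111111 = 0.077699/0.111111 ≈ 0.7.

μ₀ = 0.7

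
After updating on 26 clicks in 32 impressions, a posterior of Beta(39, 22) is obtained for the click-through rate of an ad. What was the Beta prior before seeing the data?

Beta(13, 16)

A Beta(α, β) prior with s successes and f failures in binomial data gives a Beta(α+s, β+f) posterior.
Subtract the data counts: 39−26=13, 22−6=16.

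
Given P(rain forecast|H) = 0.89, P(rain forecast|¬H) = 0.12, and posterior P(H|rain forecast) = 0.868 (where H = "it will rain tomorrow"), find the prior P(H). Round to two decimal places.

P(H) = 0.47

In odds form, posterior odds = prior odds × likelihood ratio, so prior odds = posterior odds ÷ LR.
Posterior odds = 0.868/(1−0.868) = 6.5758. LR = 0.89/0.12 = 7.4167.
Prior odds = 6.5758/7.4167 = 0.8866, so P(H) = 0.8866/(1+0.8866) ≈ 0.47.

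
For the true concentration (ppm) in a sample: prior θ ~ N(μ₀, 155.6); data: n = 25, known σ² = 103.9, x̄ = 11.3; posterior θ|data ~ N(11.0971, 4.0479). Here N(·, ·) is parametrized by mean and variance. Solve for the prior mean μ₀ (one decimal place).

The posterior mean is a precision-weighted average: μ_n = (τ₀μ₀ + τ_data·x̄)/(τ₀+τ_data), with τ₀=1/σ₀² and τ_data=n/σ².
Here τ₀ = 1/155.6 = 0.006427 and τ_data = 25/103.9 = 0.240616, so τ_n = 0.247043.
Rearranging for μ₀: μ₀ = (μ_n·τ_n − τ_data·x̄)/τ₀ = (11.0971·0.247043 − 0.240616·11.3) / 0.006427 = 0.022500/0.006427 ≈ 3.5.

μ₀ = 3.5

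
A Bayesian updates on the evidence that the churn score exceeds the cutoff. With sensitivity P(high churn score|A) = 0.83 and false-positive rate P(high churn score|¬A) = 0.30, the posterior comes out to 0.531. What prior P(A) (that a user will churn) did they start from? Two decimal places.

In odds form, posterior odds = prior odds × likelihood ratio, so prior odds = posterior odds ÷ LR.
Posterior odds = 0.531/(1−0.531) = 1.1322. LR = 0.83/0.30 = 2.7667.
Prior odds = 1.1322/2.7667 = 0.4092, so P(A) = 0.4092/(1+0.4092) ≈ 0.29.

P(A) = 0.29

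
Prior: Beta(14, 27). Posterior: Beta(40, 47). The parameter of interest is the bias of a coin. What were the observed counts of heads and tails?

A Beta(a, b) prior with s successes and f failures in binomial data gives a Beta(a+s, b+f) posterior.
So s = 40 − 14 = 26 and f = 47 − 27 = 20.

26 heads and 20 tails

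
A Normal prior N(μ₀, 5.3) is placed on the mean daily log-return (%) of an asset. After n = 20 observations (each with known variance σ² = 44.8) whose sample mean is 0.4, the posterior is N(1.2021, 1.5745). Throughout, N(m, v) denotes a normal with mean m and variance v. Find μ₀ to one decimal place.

With known observation variance, the Normal–Normal posterior has precision τ_n = τ₀ + n/σ² and mean μ_n = (τ₀μ₀ + (n/σ²)x̄)/τ_n.
Here τ₀ = 1/5.3 = 0.188679 and τ_data = 20/44.8 = 0.446429, so τ_n = 0.635108.
Rearranging for μ₀: μ₀ = (μ_n·τ_n − τ_data·x̄)/τ₀ = (1.2021·0.635108 − 0.446429·0.4) / 0.188679 = 0.584892/0.188679 ≈ 3.1.

μ₀ = 3.1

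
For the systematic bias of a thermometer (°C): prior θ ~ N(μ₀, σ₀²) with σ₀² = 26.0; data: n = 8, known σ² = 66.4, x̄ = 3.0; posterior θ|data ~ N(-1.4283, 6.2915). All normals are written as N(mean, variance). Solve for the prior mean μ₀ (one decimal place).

μ₀ = -15.3

The posterior mean is a precision-weighted average: μ_n = (τ₀μ₀ + τ_data·x̄)/(τ₀+τ_data), with τ₀=1/σ₀² and τ_data=n/σ².
Here τ₀ = 1/26.0 = 0.038462 and τ_data = 8/66.4 = 0.120482, so τ_n = 0.158944.
Rearranging for μ₀: μ₀ = (μ_n·τ_n − τ_data·x̄)/τ₀ = (-1.4283·0.158944 − 0.120482·3.0) / 0.038462 = -0.588466/0.038462 ≈ -15.3.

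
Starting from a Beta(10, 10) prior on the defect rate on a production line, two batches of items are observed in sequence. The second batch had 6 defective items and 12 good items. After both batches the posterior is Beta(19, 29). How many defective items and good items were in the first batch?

3 defective items and 7 good items

Sequential conjugate updates are equivalent to a single update on the pooled data, so total successes = posterior α − prior α and total failures = posterior β − prior β.
Total across both batches: 19−10=9 defective items, 29−10=19 good items.
Subtract the second batch: 9−6=3 defective items and 19−12=7 good items.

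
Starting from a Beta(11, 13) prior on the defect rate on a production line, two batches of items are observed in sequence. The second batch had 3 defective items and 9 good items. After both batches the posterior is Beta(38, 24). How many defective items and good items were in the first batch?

24 defective items and 2 good items

Sequential conjugate updates are equivalent to a single update on the pooled data, so total successes = posterior α − prior α and total failures = posterior β − prior β.
Total across both batches: 38−11=27 defective items, 24−13=11 good items.
Subtract the second batch: 27−3=24 defective items and 11−9=2 good items.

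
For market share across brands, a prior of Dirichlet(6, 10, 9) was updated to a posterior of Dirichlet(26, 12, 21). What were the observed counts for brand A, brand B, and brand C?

For a Dirichlet(α) prior with multinomial counts c, the posterior is Dirichlet(α + c) componentwise.
Counts are posterior − prior componentwise: 26−6=20, 12−10=2, 21−9=12.

counts (20, 2, 12)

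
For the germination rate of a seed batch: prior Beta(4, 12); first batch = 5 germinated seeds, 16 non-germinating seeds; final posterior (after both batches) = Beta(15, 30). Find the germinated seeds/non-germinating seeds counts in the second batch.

Sequential conjugate updates are equivalent to a single update on the pooled data, so total successes = posterior α − prior α and total failures = posterior β − prior β.
Total across both batches: 15−4=11 germinated seeds, 30−12=18 non-germinating seeds.
Subtract the first batch: 11−5=6 germinated seeds and 18−16=2 non-germinating seeds.

6 germinated seeds and 2 non-germinating seeds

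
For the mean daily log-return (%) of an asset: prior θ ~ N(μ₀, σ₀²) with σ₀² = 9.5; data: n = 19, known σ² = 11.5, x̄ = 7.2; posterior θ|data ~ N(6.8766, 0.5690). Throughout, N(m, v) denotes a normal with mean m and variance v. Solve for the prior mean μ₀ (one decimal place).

The posterior mean is a precision-weighted average: μ_n = (τ₀μ₀ + τ_data·x̄)/(τ₀+τ_data), with τ₀=1/σ₀² and τ_data=n/σ².
Here τ₀ = 1/9.5 = 0.105263 and τ_data = 19/11.5 = 1.652174, so τ_n = 1.757437.
Rearranging for μ₀: μ₀ = (μ_n·τ_n − τ_data·x̄)/τ₀ = (6.8766·1.757437 − 1.652174·7.2) / 0.105263 = 0.189538/0.105263 ≈ 1.8.

μ₀ = 1.8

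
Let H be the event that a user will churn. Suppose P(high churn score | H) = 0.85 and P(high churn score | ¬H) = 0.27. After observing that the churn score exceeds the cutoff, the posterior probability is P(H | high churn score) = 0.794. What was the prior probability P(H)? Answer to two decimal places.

In odds form, posterior odds = prior odds × likelihood ratio, so prior odds = posterior odds ÷ LR.
Posterior odds = 0.794/(1−0.794) = 3.8544. LR = 0.85/0.27 = 3.1481.
Prior odds = 3.8544/3.1481 = 1.2244, so P(H) = 1.2244/(1+1.2244) ≈ 0.55.

P(H) = 0.55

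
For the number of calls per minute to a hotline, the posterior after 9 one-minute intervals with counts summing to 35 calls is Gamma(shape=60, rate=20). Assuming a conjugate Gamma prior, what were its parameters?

Gamma(shape=25, rate=11)

A Gamma(α, β) prior (rate parametrization) on a Poisson rate with n observations summing to S gives posterior Gamma(α+S, β+n).
So α = 60 − 35 = 25 and β = 20 − 9 = 11.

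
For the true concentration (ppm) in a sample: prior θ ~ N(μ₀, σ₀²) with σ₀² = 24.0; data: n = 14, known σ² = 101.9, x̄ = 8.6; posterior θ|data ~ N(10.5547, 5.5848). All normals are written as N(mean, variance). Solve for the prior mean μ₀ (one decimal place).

μ₀ = 17.0

With known observation variance, the Normal–Normal posterior has precision τ_n = τ₀ + n/σ² and mean μ_n = (τ₀μ₀ + (n/σ²)x̄)/τ_n.
Here τ₀ = 1/24.0 = 0.041667 and τ_data = 14/101.9 = 0.137390, so τ_n = 0.179057.
Rearranging for μ₀: μ₀ = (μ_n·τ_n − τ_data·x̄)/τ₀ = (10.5547·0.179057 − 0.137390·8.6) / 0.041667 = 0.708339/0.041667 ≈ 17.0.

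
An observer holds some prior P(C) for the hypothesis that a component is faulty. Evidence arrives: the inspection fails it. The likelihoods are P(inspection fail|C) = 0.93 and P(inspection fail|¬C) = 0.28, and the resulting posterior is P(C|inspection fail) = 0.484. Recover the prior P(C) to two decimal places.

P(C) = 0.22

In odds form, posterior odds = prior odds × likelihood ratio, so prior odds = posterior odds ÷ LR.
Posterior odds = 0.484/(1−0.484) = 0.9380. LR = 0.93/0.28 = 3.3214.
Prior odds = 0.9380/3.3214 = 0.2824, so P(C) = 0.2824/(1+0.2824) ≈ 0.22.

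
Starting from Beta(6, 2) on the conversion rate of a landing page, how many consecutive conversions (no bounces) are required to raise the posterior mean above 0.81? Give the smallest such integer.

After k conversions and 0 bounces the posterior is Beta(6+k, 2), with mean (6+k)/(6+2+k).
Set (6+k)/(8+k) > 0.81 and solve: k > (0.81·8 − 6)/(1 − 0.81) = 2.526.
The smallest integer exceeding 2.526 is 3, and checking k=3: (9)/(11) = 0.8182 > 0.81.

k = 3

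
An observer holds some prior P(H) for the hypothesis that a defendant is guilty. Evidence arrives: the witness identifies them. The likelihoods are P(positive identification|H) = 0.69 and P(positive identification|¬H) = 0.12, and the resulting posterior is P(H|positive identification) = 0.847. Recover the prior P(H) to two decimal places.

P(H) = 0.49

In odds form, posterior odds = prior odds × likelihood ratio, so prior odds = posterior odds ÷ LR.
Posterior odds = 0.847/(1−0.847) = 5.5359. LR = 0.69/0.12 = 5.7500.
Prior odds = 5.5359/5.7500 = 0.9628, so P(H) = 0.9628/(1+0.9628) ≈ 0.49.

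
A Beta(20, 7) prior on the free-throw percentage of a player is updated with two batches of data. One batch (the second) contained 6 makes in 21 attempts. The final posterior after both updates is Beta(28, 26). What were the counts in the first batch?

2 makes and 4 misses

Because Beta–binomial updating is additive in the counts, the combined data contributed (α_post−α_prior, β_post−β_prior) successes and failures.
Total across both batches: 28−20=8 makes, 26−7=19 misses.
Subtract the second batch: 8−6=2 makes and 19−15=4 misses.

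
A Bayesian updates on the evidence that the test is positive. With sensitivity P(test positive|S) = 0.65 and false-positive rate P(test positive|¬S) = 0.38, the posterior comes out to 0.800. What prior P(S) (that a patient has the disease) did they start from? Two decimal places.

P(S) = 0.70

Bayes' rule in odds form gives O(S|E) = O(S)·[P(E|S)/P(E|¬S)], hence O(S) = O(S|E)/LR.
Posterior odds = 0.800/(1−0.800) = 4.0000. LR = 0.65/0.38 = 1.7105.
Prior odds = 4.0000/1.7105 = 2.3385, so P(S) = 2.3385/(1+2.3385) ≈ 0.70.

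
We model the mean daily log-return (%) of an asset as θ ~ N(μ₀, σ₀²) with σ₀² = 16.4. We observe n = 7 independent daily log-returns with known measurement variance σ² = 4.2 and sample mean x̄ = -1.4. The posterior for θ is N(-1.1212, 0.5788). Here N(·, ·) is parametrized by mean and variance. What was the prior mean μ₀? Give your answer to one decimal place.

μ₀ = 6.5

The posterior mean is a precision-weighted average: μ_n = (τ₀μ₀ + τ_data·x̄)/(τ₀+τ_data), with τ₀=1/σ₀² and τ_data=n/σ².
Here τ₀ = 1/16.4 = 0.060976 and τ_data = 7/4.2 = 1.666667, so τ_n = 1.727643.
Rearranging for μ₀: μ₀ = (μ_n·τ_n − τ_data·x̄)/τ₀ = (-1.1212·1.727643 − 1.666667·-1.4) / 0.060976 = 0.396300/0.060976 ≈ 6.5.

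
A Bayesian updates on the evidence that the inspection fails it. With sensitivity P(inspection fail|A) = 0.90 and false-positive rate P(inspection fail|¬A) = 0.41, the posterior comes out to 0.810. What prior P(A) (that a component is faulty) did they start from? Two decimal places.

P(A) = 0.66

Bayes' rule in odds form gives O(A|E) = O(A)·[P(E|A)/P(E|¬A)], hence O(A) = O(A|E)/LR.
Posterior odds = 0.810/(1−0.810) = 4.2632. LR = 0.90/0.41 = 2.1951.
Prior odds = 4.2632/2.1951 = 1.9421, so P(A) = 1.9421/(1+1.9421) ≈ 0.66.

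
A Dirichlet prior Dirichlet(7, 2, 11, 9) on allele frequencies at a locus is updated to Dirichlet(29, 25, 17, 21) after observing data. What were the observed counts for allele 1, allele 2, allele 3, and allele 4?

counts (22, 23, 6, 12)

For a Dirichlet(α) prior with multinomial counts c, the posterior is Dirichlet(α + c) componentwise.
Counts are posterior − prior componentwise: 29−7=22, 25−2=23, 17−11=6, 21−9=12.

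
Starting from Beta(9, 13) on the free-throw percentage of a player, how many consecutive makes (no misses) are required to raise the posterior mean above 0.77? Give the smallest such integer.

After k makes and 0 misses the posterior is Beta(9+k, 13), with mean (9+k)/(9+13+k).
Set (9+k)/(22+k) > 0.77 and solve: k > (0.77·22 − 9)/(1 − 0.77) = 34.522.
The smallest integer exceeding 34.522 is 35, and checking k=35: (44)/(57) = 0.7719 > 0.77.

k = 35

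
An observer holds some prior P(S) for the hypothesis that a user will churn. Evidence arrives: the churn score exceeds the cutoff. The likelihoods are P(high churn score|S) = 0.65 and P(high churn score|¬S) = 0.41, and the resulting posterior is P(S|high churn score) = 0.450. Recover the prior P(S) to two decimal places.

P(S) = 0.34

In odds form, posterior odds = prior odds × likelihood ratio, so prior odds = posterior odds ÷ LR.
Posterior odds = 0.450/(1−0.450) = 0.8182. LR = 0.65/0.41 = 1.5854.
Prior odds = 0.8182/1.5854 = 0.5161, so P(S) = 0.5161/(1+0.5161) ≈ 0.34.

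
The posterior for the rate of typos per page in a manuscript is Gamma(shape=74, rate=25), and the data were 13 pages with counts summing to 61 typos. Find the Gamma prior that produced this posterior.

Gamma(shape=13, rate=12)

Gamma–Poisson conjugacy: posterior shape = α + Σxᵢ, posterior rate = β + n.
So α = 74 − 61 = 13 and β = 25 − 13 = 12.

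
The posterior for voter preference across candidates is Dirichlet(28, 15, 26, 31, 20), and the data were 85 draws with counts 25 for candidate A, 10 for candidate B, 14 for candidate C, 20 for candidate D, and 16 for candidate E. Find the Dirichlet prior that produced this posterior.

For a Dirichlet(α) prior with multinomial counts c, the posterior is Dirichlet(α + c) componentwise.
Subtract each count from the matching posterior parameter: 28−25=3, 15−10=5, 26−14=12, 31−20=11, 20−16=4.

Dirichlet(3, 5, 12, 11, 4)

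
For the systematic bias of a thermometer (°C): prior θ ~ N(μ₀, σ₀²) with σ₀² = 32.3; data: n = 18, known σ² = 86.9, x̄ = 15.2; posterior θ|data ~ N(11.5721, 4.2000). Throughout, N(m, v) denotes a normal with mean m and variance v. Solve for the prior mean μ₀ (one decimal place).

μ₀ = -12.7

With known observation variance, the Normal–Normal posterior has precision τ_n = τ₀ + n/σ² and mean μ_n = (τ₀μ₀ + (n/σ²)x̄)/τ_n.
Here τ₀ = 1/32.3 = 0.030960 and τ_data = 18/86.9 = 0.207135, so τ_n = 0.238095.
Rearranging for μ₀: μ₀ = (μ_n·τ_n − τ_data·x̄)/τ₀ = (11.5721·0.238095 − 0.207135·15.2) / 0.030960 = -0.393193/0.030960 ≈ -12.7.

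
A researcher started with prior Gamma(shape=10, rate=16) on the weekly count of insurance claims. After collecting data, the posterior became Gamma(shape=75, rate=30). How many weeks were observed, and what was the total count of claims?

A Gamma(α, β) prior (rate parametrization) on a Poisson rate with n observations summing to S gives posterior Gamma(α+S, β+n).
Matching: Σxᵢ = 75 − 10 = 65 and n = 30 − 16 = 14.

n = 14 weeks with total 65 claims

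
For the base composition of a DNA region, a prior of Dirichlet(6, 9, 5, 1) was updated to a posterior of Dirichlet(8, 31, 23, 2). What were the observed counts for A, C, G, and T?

For a Dirichlet(α) prior with multinomial counts c, the posterior is Dirichlet(α + c) componentwise.
Counts are posterior − prior componentwise: 8−6=2, 31−9=22, 23−5=18, 2−1=1.

counts (2, 22, 18, 1)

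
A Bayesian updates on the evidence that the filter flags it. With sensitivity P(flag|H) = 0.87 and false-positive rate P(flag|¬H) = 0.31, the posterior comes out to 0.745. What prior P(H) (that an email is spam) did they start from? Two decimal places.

P(H) = 0.51

Bayes' rule in odds form gives O(H|E) = O(H)·[P(E|H)/P(E|¬H)], hence O(H) = O(H|E)/LR.
Posterior odds = 0.745/(1−0.745) = 2.9216. LR = 0.87/0.31 = 2.8065.
Prior odds = 2.9216/2.8065 = 1.0410, so P(H) = 1.0410/(1+1.0410) ≈ 0.51.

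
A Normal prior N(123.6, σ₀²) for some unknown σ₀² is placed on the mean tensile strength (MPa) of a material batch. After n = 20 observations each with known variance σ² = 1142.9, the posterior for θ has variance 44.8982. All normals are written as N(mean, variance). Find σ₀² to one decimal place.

For the Normal–Normal model with known σ², precisions add: τ_n = τ₀ + n/σ².
So 1/σ₀² = 1/44.8982 − 20/1142.9 = 0.022273 − 0.017499 = 0.004774.
Hence σ₀² = 1/0.004774 ≈ 209.5.

σ₀² = 209.5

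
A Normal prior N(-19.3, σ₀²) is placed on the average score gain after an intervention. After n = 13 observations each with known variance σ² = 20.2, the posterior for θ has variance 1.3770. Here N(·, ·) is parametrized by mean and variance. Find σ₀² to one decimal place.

For the Normal–Normal model with known σ², precisions add: τ_n = τ₀ + n/σ².
So 1/σ₀² = 1/1.3770 − 13/20.2 = 0.726216 − 0.643564 = 0.082652.
Hence σ₀² = 1/0.082652 ≈ 12.1.

σ₀² = 12.1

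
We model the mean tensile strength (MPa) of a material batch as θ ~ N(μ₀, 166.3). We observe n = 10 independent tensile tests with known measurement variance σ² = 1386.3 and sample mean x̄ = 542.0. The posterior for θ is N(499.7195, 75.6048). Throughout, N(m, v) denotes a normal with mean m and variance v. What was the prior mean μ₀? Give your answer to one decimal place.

The posterior mean is a precision-weighted average: μ_n = (τ₀μ₀ + τ_data·x̄)/(τ₀+τ_data), with τ₀=1/σ₀² and τ_data=n/σ².
Here τ₀ = 1/166.3 = 0.006013 and τ_data = 10/1386.3 = 0.007213, so τ_n = 0.013226.
Rearranging for μ₀: μ₀ = (μ_n·τ_n − τ_data·x̄)/τ₀ = (499.7195·0.013226 − 0.007213·542.0) / 0.006013 = 2.699844/0.006013 ≈ 449.0.

μ₀ = 449.0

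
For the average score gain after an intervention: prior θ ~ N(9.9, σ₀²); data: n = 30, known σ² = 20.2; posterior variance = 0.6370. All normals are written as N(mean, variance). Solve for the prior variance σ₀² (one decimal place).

Posterior precision equals prior precision plus data precision: 1/σ_n² = 1/σ₀² + n/σ².
So 1/σ₀² = 1/0.6370 − 30/20.2 = 1.569859 − 1.485149 = 0.084710.
Hence σ₀² = 1/0.084710 ≈ 11.8.

σ₀² = 11.8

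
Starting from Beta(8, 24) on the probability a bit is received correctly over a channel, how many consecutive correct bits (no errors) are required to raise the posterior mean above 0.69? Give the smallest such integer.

After k correct bits and 0 errors the posterior is Beta(8+k, 24), with mean (8+k)/(8+24+k).
Set (8+k)/(32+k) > 0.69 and solve: k > (0.69·32 − 8)/(1 − 0.69) = 45.419.
The smallest integer exceeding 45.419 is 46.

k = 46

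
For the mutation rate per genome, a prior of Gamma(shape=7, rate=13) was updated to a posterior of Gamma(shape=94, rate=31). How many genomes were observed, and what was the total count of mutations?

A Gamma(α, β) prior (rate parametrization) on a Poisson rate with n observations summing to S gives posterior Gamma(α+S, β+n).
Matching: Σxᵢ = 94 − 7 = 87 and n = 31 − 13 = 18.

n = 18 genomes with total 87 mutations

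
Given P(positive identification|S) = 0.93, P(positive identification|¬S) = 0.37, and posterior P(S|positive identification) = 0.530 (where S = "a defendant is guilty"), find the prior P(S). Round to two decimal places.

Bayes' rule in odds form gives O(S|E) = O(S)·[P(E|S)/P(E|¬S)], hence O(S) = O(S|E)/LR.
Posterior odds = 0.530/(1−0.530) = 1.1277. LR = 0.93/0.37 = 2.5135.
Prior odds = 1.1277/2.5135 = 0.4487, so P(S) = 0.4487/(1+0.4487) ≈ 0.31.

P(S) = 0.31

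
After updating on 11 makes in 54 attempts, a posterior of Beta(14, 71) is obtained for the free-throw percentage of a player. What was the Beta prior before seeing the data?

Beta is conjugate to the binomial likelihood: posterior = Beta(a+s, b+f).
Subtract the data counts: 14−11=3, 71−43=28.

Beta(3, 28)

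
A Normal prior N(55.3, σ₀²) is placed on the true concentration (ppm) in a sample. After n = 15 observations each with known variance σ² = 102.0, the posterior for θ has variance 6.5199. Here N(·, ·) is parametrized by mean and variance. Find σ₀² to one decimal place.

σ₀² = 158.3

For the Normal–Normal model with known σ², precisions add: τ_n = τ₀ + n/σ².
So 1/σ₀² = 1/6.5199 − 15/102.0 = 0.153377 − 0.147059 = 0.006318.
Hence σ₀² = 1/0.006318 ≈ 158.3.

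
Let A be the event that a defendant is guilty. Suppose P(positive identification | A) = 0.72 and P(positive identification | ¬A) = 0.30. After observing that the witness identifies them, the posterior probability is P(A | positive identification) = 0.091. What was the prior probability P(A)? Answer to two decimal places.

P(A) = 0.04

Bayes' rule in odds form gives O(A|E) = O(A)·[P(E|A)/P(E|¬A)], hence O(A) = O(A|E)/LR.
Posterior odds = 0.091/(1−0.091) = 0.1001. LR = 0.72/0.30 = 2.4000.
Prior odds = 0.1001/2.4000 = 0.0417, so P(A) = 0.0417/(1+0.0417) ≈ 0.04.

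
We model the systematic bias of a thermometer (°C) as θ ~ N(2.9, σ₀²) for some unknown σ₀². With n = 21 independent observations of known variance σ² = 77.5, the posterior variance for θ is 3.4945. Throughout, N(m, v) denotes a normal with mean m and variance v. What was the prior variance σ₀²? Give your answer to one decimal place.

Posterior precision equals prior precision plus data precision: 1/σ_n² = 1/σ₀² + n/σ².
So 1/σ₀² = 1/3.4945 − 21/77.5 = 0.286164 − 0.270968 = 0.015196.
Hence σ₀² = 1/0.015196 ≈ 65.8.

σ₀² = 65.8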